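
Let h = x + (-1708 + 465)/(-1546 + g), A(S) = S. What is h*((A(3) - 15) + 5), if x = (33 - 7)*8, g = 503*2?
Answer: -794941/540 ≈ -1472.1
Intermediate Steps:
g = 1006
x = 208 (x = 26*8 = 208)
h = 113563/540 (h = 208 + (-1708 + 465)/(-1546 + 1006) = 208 - 1243/(-540) = 208 - 1243*(-1/540) = 208 + 1243/540 = 113563/540 ≈ 210.30)
h*((A(3) - 15) + 5) = 113563*((3 - 15) + 5)/540 = 113563*(-12 + 5)/540 = (113563/540)*(-7) = -794941/540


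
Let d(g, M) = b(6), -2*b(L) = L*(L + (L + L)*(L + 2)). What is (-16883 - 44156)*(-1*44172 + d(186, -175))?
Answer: 2714892642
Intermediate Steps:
b(L) = -L*(L + 2*L*(2 + L))/2 (b(L) = -L*(L + (L + L)*(L + 2))/2 = -L*(L + (2*L)*(2 + L))/2 = -L*(L + 2*L*(2 + L))/2)
d(g, M) = -306 (d(g, M) = 6**2*(-5/2 - 1*6) = 36*(-5/2 - 6) = 36*(-17/2) = -306)
(-16883 - 44156)*(-1*44172 + d(186, -175)) = (-16883 - 44156)*(-1*44172 - 306) = -61039*(-44172 - 306) = -61039*(-44478) = 2714892642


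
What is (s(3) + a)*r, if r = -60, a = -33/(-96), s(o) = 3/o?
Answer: -645/8 ≈ -80.625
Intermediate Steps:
a = 11/32 (a = -33*(-1/96) = 11/32 ≈ 0.34375)
(s(3) + a)*r = (3/3 + 11/32)*(-60) = (3*(1/3) + 11/32)*(-60) = (1 + 11/32)*(-60) = (43/32)*(-60) = -645/8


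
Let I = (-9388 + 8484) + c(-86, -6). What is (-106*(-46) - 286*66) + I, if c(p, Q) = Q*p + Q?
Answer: -14394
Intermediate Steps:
c(p, Q) = Q + Q*p
I = -394 (I = (-9388 + 8484) - 6*(1 - 86) = -904 - 6*(-85) = -904 + 510 = -394)
(-106*(-46) - 286*66) + I = (-106*(-46) - 286*66) - 394 = (4876 - 18876) - 394 = -14000 - 394 = -14394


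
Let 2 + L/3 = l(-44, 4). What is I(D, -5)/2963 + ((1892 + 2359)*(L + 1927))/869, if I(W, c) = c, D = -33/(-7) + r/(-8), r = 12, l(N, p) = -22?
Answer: 23365043270/2574847 ≈ 9074.3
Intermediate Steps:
D = 45/14 (D = -33/(-7) + 12/(-8) = -33*(-1/7) + 12*(-1/8) = 33/7 - 3/2 = 45/14 ≈ 3.2143)
L = -72 (L = -6 + 3*(-22) = -6 - 66 = -72)
I(D, -5)/2963 + ((1892 + 2359)*(L + 1927))/869 = -5/2963 + ((1892 + 2359)*(-72 + 1927))/869 = -5*1/2963 + (4251*1855)*(1/869) = -5/2963 + 7885605*(1/869) = -5/2963 + 7885605/869 = 23365043270/2574847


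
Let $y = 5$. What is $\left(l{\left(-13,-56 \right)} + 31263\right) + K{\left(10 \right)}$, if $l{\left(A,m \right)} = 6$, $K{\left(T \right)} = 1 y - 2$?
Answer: $31272$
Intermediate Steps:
$K{\left(T \right)} = 3$ ($K{\left(T \right)} = 1 \cdot 5 - 2 = 5 - 2 = 3$)
$\left(l{\left(-13,-56 \right)} + 31263\right) + K{\left(10 \right)} = \left(6 + 31263\right) + 3 = 31269 + 3 = 31272$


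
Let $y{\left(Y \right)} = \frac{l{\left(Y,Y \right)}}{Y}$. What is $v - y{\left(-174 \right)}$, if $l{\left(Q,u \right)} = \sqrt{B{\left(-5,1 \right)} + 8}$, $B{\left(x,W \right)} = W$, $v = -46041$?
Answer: $- \frac{2670377}{58} \approx -46041.0$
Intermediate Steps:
$l{\left(Q,u \right)} = 3$ ($l{\left(Q,u \right)} = \sqrt{1 + 8} = \sqrt{9} = 3$)
$y{\left(Y \right)} = \frac{3}{Y}$
$v - y{\left(-174 \right)} = -46041 - \frac{3}{-174} = -46041 - 3 \left(- \frac{1}{174}\right) = -46041 - - \frac{1}{58} = -46041 + \frac{1}{58} = - \frac{2670377}{58}$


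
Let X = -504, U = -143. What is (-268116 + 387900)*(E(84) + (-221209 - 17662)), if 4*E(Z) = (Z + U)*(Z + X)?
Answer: -27870861984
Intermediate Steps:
E(Z) = (-504 + Z)*(-143 + Z)/4 (E(Z) = ((Z - 143)*(Z - 504))/4 = ((-143 + Z)*(-504 + Z))/4 = ((-504 + Z)*(-143 + Z))/4 = (-504 + Z)*(-143 + Z)/4)
(-268116 + 387900)*(E(84) + (-221209 - 17662)) = (-268116 + 387900)*((18018 - 647/4*84 + (¼)*84²) + (-221209 - 17662)) = 119784*((18018 - 13587 + (¼)*7056) - 238871) = 119784*((18018 - 13587 + 1764) - 238871) = 119784*(6195 - 238871) = 119784*(-232676) = -27870861984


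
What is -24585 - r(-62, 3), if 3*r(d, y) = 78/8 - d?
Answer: -295307/12 ≈ -24609.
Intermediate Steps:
r(d, y) = 13/4 - d/3 (r(d, y) = (78/8 - d)/3 = (78*(⅛) - d)/3 = (39/4 - d)/3 = 13/4 - d/3)
-24585 - r(-62, 3) = -24585 - (13/4 - ⅓*(-62)) = -24585 - (13/4 + 62/3) = -24585 - 1*287/12 = -24585 - 287/12 = -295307/12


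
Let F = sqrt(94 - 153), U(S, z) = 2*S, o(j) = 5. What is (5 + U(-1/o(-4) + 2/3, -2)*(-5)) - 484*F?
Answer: 1/3 - 484*I*sqrt(59) ≈ 0.33333 - 3717.7*I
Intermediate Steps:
F = I*sqrt(59) (F = sqrt(-59) = I*sqrt(59) ≈ 7.6811*I)
(5 + U(-1/o(-4) + 2/3, -2)*(-5)) - 484*F = (5 + (2*(-1/5 + 2/3))*(-5)) - 484*I*sqrt(59) = (5 + (2*(7/15))*(-5)) - 484*I*sqrt(59) = (5 + (14/15)*(-5)) - 484*I*sqrt(59) = (5 - 14/3) - 484*I*sqrt(59) = 1/3 - 484*I*sqrt(59)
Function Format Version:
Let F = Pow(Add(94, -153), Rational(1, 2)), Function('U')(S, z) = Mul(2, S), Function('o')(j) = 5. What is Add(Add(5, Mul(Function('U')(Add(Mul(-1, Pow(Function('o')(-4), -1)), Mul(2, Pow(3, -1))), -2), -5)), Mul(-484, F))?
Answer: Add(Rational(1, 3), Mul(-484, I, Pow(59, Rational(1, 2)))) ≈ Add(0.33333, Mul(-3717.7, I))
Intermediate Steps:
F = Mul(I, Pow(59, Rational(1, 2))) (F = Pow(-59, Rational(1, 2)) = Mul(I, Pow(59, Rational(1, 2))) ≈ Mul(7.6811, I))
Add(Add(5, Mul(Function('U')(Add(Mul(-1, Pow(Function('o')(-4), -1)), Mul(2, Pow(3, -1))), -2), -5)), Mul(-484, F)) = Add(Add(5, Mul(Mul(2, Add(Mul(-1, Pow(5, -1)), Mul(2, Pow(3, -1)))), -5)), Mul(-484, Mul(I, Pow(59, Rational(1, 2))))) = Add(Add(5, Mul(Mul(2, Add(Mul(-1, Rational(1, 5)), Mul(2, Rational(1, 3)))), -5)), Mul(-484, I, Pow(59, Rational(1, 2)))) = Add(Add(5, Mul(Mul(2, Add(Rational(-1, 5), Rational(2, 3))), -5)), Mul(-484, I, Pow(59, Rational(1, 2)))) = Add(Add(5, Mul(Mul(2, Rational(7, 15)), -5)), Mul(-484, I, Pow(59, Rational(1, 2)))) = Add(Add(5, Mul(Rational(14, 15), -5)), Mul(-484, I, Pow(59, Rational(1, 2)))) = Add(Add(5, Rational(-14, 3)), Mul(-484, I, Pow(59, Rational(1, 2)))) = Add(Rational(1, 3), Mul(-484, I, Pow(59, Rational(1, 2))))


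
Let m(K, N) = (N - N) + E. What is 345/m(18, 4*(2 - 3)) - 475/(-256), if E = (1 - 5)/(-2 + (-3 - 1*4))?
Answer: 199195/256 ≈ 778.11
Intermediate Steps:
E = 4/9 (E = -4/(-2 + (-3 - 4)) = -4/(-2 - 7) = -4/(-9) = -4*(-1/9) = 4/9 ≈ 0.44444)
m(K, N) = 4/9 (m(K, N) = (N - N) + 4/9 = 0 + 4/9 = 4/9)
345/m(18, 4*(2 - 3)) - 475/(-256) = 345/(4/9) - 475/(-256) = 345*(9/4) - 475*(-1/256) = 3105/4 + 475/256 = 199195/256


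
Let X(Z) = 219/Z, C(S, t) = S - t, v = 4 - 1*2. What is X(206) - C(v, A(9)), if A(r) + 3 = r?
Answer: 1043/206 ≈ 5.0631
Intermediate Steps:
A(r) = -3 + r
v = 2 (v = 4 - 2 = 2)
X(206) - C(v, A(9)) = 219/206 - (2 - (-3 + 9)) = 219*(1/206) - (2 - 1*6) = 219/206 - (2 - 6) = 219/206 - 1*(-4) = 219/206 + 4 = 1043/206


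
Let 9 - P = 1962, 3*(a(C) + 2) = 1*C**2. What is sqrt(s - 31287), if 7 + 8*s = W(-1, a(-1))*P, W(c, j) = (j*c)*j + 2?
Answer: I*sqrt(31098) ≈ 176.35*I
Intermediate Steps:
a(C) = -2 + C**2/3 (a(C) = -2 + (1*C**2)/3 = -2 + C**2/3)
P = -1953 (P = 9 - 1*1962 = 9 - 1962 = -1953)
W(c, j) = 2 + c*j**2 (W(c, j) = (c*j)*j + 2 = c*j**2 + 2 = 2 + c*j**2)
s = 189 (s = -7/8 + ((2 - (-2 + (1/3)*(-1)**2)**2)*(-1953))/8 = -7/8 + ((2 - (-2 + (1/3)*1)**2)*(-1953))/8 = -7/8 + ((2 - (-2 + 1/3)**2)*(-1953))/8 = -7/8 + ((2 - (-5/3)**2)*(-1953))/8 = -7/8 + ((2 - 1*25/9)*(-1953))/8 = -7/8 + ((2 - 25/9)*(-1953))/8 = -7/8 + (-7/9*(-1953))/8 = -7/8 + (1/8)*1519 = -7/8 + 1519/8 = 189)
sqrt(s - 31287) = sqrt(189 - 31287) = sqrt(-31098) = I*sqrt(31098)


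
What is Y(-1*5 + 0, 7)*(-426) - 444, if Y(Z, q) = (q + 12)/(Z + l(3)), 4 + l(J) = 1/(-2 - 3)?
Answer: 10023/23 ≈ 435.78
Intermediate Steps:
l(J) = -21/5 (l(J) = -4 + 1/(-2 - 3) = -4 + 1/(-5) = -4 - 1/5 = -21/5)
Y(Z, q) = (12 + q)/(-21/5 + Z) (Y(Z, q) = (q + 12)/(Z - 21/5) = (12 + q)/(-21/5 + Z))
Y(-1*5 + 0, 7)*(-426) - 444 = (5*(12 + 7)/(-21 + 5*(-1*5 + 0)))*(-426) - 444 = (5*19/(-21 + 5*(-5 + 0)))*(-426) - 444 = (5*19/(-21 + 5*(-5)))*(-426) - 444 = (5*19/(-21 - 25))*(-426) - 444 = (5*19/(-46))*(-426) - 444 = (5*(-1/46)*19)*(-426) - 444 = -95/46*(-426) - 444 = 20235/23 - 444 = 10023/23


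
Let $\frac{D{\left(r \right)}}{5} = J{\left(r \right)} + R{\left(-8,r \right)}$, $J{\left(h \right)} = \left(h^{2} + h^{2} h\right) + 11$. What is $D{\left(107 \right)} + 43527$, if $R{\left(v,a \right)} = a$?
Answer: $6226577$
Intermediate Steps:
$J{\left(h \right)} = 11 + h^{2} + h^{3}$ ($J{\left(h \right)} = \left(h^{2} + h^{3}\right) + 11 = 11 + h^{2} + h^{3}$)
$D{\left(r \right)} = 55 + 5 r + 5 r^{2} + 5 r^{3}$ ($D{\left(r \right)} = 5 \left(\left(11 + r^{2} + r^{3}\right) + r\right) = 5 \left(11 + r + r^{2} + r^{3}\right) = 55 + 5 r + 5 r^{2} + 5 r^{3}$)
$D{\left(107 \right)} + 43527 = \left(55 + 5 \cdot 107 + 5 \cdot 107^{2} + 5 \cdot 107^{3}\right) + 43527 = \left(55 + 535 + 5 \cdot 11449 + 5 \cdot 1225043\right) + 43527 = \left(55 + 535 + 57245 + 6125215\right) + 43527 = 6183050 + 43527 = 6226577$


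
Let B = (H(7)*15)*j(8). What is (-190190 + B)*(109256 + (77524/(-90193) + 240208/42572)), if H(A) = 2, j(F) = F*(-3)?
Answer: -20023033796338747680/959924099 ≈ -2.0859e+10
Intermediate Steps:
j(F) = -3*F
B = -720 (B = (2*15)*(-3*8) = 30*(-24) = -720)
(-190190 + B)*(109256 + (77524/(-90193) + 240208/42572)) = (-190190 - 720)*(109256 + (77524/(-90193) + 240208/42572)) = -190910*(109256 + (77524*(-1/90193) + 240208*(1/42572))) = -190910*(109256 + (-77524/90193 + 60052/10643)) = -190910*(109256 + 4591182104/959924099) = -190910*104882058542448/959924099 = -20023033796338747680/959924099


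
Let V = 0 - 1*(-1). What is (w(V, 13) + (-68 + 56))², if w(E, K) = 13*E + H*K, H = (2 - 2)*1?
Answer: 1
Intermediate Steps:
V = 1 (V = 0 + 1 = 1)
H = 0 (H = 0*1 = 0)
w(E, K) = 13*E (w(E, K) = 13*E + 0*K = 13*E + 0 = 13*E)
(w(V, 13) + (-68 + 56))² = (13*1 + (-68 + 56))² = (13 - 12)² = 1² = 1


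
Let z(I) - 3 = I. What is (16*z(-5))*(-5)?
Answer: 160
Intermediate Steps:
z(I) = 3 + I
(16*z(-5))*(-5) = (16*(3 - 5))*(-5) = (16*(-2))*(-5) = -32*(-5) = 160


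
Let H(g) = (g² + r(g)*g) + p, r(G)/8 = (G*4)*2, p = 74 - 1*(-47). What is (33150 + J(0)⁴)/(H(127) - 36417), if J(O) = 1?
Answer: 33151/1012089 ≈ 0.032755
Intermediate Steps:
p = 121 (p = 74 + 47 = 121)
r(G) = 64*G (r(G) = 8*((G*4)*2) = 8*((4*G)*2) = 8*(8*G) = 64*G)
H(g) = 121 + 65*g² (H(g) = (g² + (64*g)*g) + 121 = (g² + 64*g²) + 121 = 65*g² + 121 = 121 + 65*g²)
(33150 + J(0)⁴)/(H(127) - 36417) = (33150 + 1⁴)/((121 + 65*127²) - 36417) = (33150 + 1)/((121 + 65*16129) - 36417) = 33151/((121 + 1048385) - 36417) = 33151/(1048506 - 36417) = 33151/1012089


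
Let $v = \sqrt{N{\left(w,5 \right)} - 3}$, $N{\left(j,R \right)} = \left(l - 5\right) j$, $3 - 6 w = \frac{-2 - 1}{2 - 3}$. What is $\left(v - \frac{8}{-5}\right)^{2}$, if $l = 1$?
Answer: $- \frac{11}{25} + \frac{16 i \sqrt{3}}{5} \approx -0.44 + 5.5426 i$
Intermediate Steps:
$w = 0$ ($w = \frac{1}{2} - \frac{\left(-2 - 1\right) \frac{1}{2 - 3}}{6} = \frac{1}{2} - \frac{\left(-3\right) \frac{1}{-1}}{6} = \frac{1}{2} - \frac{\left(-3\right) \left(-1\right)}{6} = \frac{1}{2} - \frac{1}{2} = 0$)
$N{\left(j,R \right)} = - 4 j$ ($N{\left(j,R \right)} = \left(1 - 5\right) j = - 4 j$)
$v = i \sqrt{3}$ ($v = \sqrt{\left(-4\right) 0 - 3} = \sqrt{0 - 3} = \sqrt{-3} = i \sqrt{3} \approx 1.732 i$)
$\left(v - \frac{8}{-5}\right)^{2} = \left(i \sqrt{3} - \frac{8}{-5}\right)^{2} = \left(i \sqrt{3} - - \frac{8}{5}\right)^{2} = \left(i \sqrt{3} + \frac{8}{5}\right)^{2} = \left(\frac{8}{5} + i \sqrt{3}\right)^{2}$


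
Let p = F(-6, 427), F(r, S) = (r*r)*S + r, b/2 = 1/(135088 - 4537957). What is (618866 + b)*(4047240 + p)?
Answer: 3689910551308571504/1467623 ≈ 2.5142e+12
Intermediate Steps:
b = -2/4402869 (b = 2/(135088 - 4537957) = 2/(-4402869) = 2*(-1/4402869) = -2/4402869 ≈ -4.5425e-7)
F(r, S) = r + S*r**2 (F(r, S) = r**2*S + r = S*r**2 + r = r + S*r**2)
p = 15366 (p = -6*(1 + 427*(-6)) = -6*(1 - 2562) = -6*(-2561) = 15366)
(618866 + b)*(4047240 + p) = (618866 - 2/4402869)*(4047240 + 15366) = (2724785926552/4402869)*4062606 = 3689910551308571504/1467623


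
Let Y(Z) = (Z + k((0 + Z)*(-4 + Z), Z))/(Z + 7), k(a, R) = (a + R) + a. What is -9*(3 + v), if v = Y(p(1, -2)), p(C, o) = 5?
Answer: -42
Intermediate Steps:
k(a, R) = R + 2*a (k(a, R) = (R + a) + a = R + 2*a)
Y(Z) = (2*Z + 2*Z*(-4 + Z))/(7 + Z) (Y(Z) = (Z + (Z + 2*((0 + Z)*(-4 + Z))))/(Z + 7) = (Z + (Z + 2*(Z*(-4 + Z))))/(7 + Z) = (Z + (Z + 2*Z*(-4 + Z)))/(7 + Z) = (2*Z + 2*Z*(-4 + Z))/(7 + Z))
v = 5/3 (v = 2*5*(-3 + 5)/(7 + 5) = 2*5*2/12 = 2*5*(1/12)*2 = 5/3 ≈ 1.6667)
-9*(3 + v) = -9*(3 + 5/3) = -9*14/3 = -42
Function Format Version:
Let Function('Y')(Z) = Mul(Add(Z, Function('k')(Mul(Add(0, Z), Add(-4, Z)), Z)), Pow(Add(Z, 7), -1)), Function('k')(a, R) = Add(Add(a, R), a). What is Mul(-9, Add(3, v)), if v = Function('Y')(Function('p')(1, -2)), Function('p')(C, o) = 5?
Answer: -42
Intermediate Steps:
Function('k')(a, R) = Add(R, Mul(2, a)) (Function('k')(a, R) = Add(Add(R, a), a) = Add(R, Mul(2, a)))
Function('Y')(Z) = Mul(Pow(Add(7, Z), -1), Add(Mul(2, Z), Mul(2, Z, Add(-4, Z)))) (Function('Y')(Z) = Mul(Add(Z, Add(Z, Mul(2, Mul(Add(0, Z), Add(-4, Z))))), Pow(Add(Z, 7), -1)) = Mul(Add(Z, Add(Z, Mul(2, Mul(Z, Add(-4, Z))))), Pow(Add(7, Z), -1)) = Mul(Add(Z, Add(Z, Mul(2, Z, Add(-4, Z)))), Pow(Add(7, Z), -1)) = Mul(Add(Mul(2, Z), Mul(2, Z, Add(-4, Z))), Pow(Add(7, Z), -1)) = Mul(Pow(Add(7, Z), -1), Add(Mul(2, Z), Mul(2, Z, Add(-4, Z)))))
v = Rational(5, 3) (v = Mul(2, 5, Pow(Add(7, 5), -1), Add(-3, 5)) = Mul(2, 5, Pow(12, -1), 2) = Mul(2, 5, Rational(1, 12), 2) = Rational(5, 3) ≈ 1.6667)
Mul(-9, Add(3, v)) = Mul(-9, Add(3, Rational(5, 3))) = Mul(-9, Rational(14, 3)) = -42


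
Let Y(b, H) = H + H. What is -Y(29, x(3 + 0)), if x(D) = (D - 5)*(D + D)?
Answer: 24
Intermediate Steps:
x(D) = 2*D*(-5 + D) (x(D) = (-5 + D)*(2*D) = 2*D*(-5 + D))
Y(b, H) = 2*H
-Y(29, x(3 + 0)) = -2*2*(3 + 0)*(-5 + (3 + 0)) = -2*2*3*(-5 + 3) = -2*2*3*(-2) = -2*(-12) = -1*(-24) = 24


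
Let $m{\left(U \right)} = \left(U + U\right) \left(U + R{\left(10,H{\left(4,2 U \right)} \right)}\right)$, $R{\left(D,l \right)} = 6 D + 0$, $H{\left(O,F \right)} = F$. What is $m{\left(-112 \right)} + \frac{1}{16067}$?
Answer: $\frac{187148417}{16067} \approx 11648.0$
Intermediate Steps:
$R{\left(D,l \right)} = 6 D$
$m{\left(U \right)} = 2 U \left(60 + U\right)$ ($m{\left(U \right)} = \left(U + U\right) \left(U + 6 \cdot 10\right) = 2 U \left(U + 60\right) = 2 U \left(60 + U\right)$)
$m{\left(-112 \right)} + \frac{1}{16067} = 2 \left(-112\right) \left(60 - 112\right) + \frac{1}{16067} = 2 \left(-112\right) \left(-52\right) + \frac{1}{16067} = 11648 + \frac{1}{16067} = \frac{187148417}{16067}$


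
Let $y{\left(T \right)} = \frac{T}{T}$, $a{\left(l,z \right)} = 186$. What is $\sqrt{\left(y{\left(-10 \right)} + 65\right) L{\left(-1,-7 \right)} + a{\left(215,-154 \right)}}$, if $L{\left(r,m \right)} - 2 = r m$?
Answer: $2 \sqrt{195} \approx 27.928$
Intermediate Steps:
$L{\left(r,m \right)} = 2 + m r$ ($L{\left(r,m \right)} = 2 + r m = 2 + m r$)
$y{\left(T \right)} = 1$
$\sqrt{\left(y{\left(-10 \right)} + 65\right) L{\left(-1,-7 \right)} + a{\left(215,-154 \right)}} = \sqrt{\left(1 + 65\right) \left(2 - -7\right) + 186} = \sqrt{66 \left(2 + 7\right) + 186} = \sqrt{66 \cdot 9 + 186} = \sqrt{594 + 186} = \sqrt{780} = 2 \sqrt{195}$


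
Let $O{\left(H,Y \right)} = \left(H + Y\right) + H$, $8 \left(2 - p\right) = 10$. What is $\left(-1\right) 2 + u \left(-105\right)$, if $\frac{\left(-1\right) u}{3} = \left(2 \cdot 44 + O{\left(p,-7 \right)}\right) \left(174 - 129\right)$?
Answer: $\frac{2338871}{2} \approx 1.1694 \cdot 10^{6}$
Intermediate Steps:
$p = \frac{3}{4}$ ($p = 2 - \frac{5}{4} = \frac{3}{4} \approx 0.75$)
$O{\left(H,Y \right)} = Y + 2 H$
$u = - \frac{22275}{2}$ ($u = - 3 \left(2 \cdot 44 + \left(-7 + 2 \cdot \frac{3}{4}\right)\right) \left(174 - 129\right) = - 3 \left(88 + \left(-7 + \frac{3}{2}\right)\right) 45 = - 3 \left(88 - \frac{11}{2}\right) 45 = - 3 \cdot \frac{165}{2} \cdot 45 = \left(-3\right) \frac{7425}{2} = - \frac{22275}{2} \approx -11138.0$)
$\left(-1\right) 2 + u \left(-105\right) = \left(-1\right) 2 - - \frac{2338875}{2} = -2 + \frac{2338875}{2} = \frac{2338871}{2}$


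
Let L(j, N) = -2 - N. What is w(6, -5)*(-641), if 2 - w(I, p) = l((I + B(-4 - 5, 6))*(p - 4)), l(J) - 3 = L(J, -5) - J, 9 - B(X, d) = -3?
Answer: 106406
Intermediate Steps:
B(X, d) = 12 (B(X, d) = 9 - 1*(-3) = 9 + 3 = 12)
l(J) = 6 - J (l(J) = 3 + ((-2 - 1*(-5)) - J) = 3 + ((-2 + 5) - J) = 3 + (3 - J) = 6 - J)
w(I, p) = -4 + (-4 + p)*(12 + I) (w(I, p) = 2 - (6 - (I + 12)*(p - 4)) = 2 - (6 - (12 + I)*(-4 + p)) = 2 - (6 - (-4 + p)*(12 + I)) = 2 + (-6 + (-4 + p)*(12 + I)) = -4 + (-4 + p)*(12 + I))
w(6, -5)*(-641) = (-52 - 4*6 + 12*(-5) + 6*(-5))*(-641) = (-52 - 24 - 60 - 30)*(-641) = -166*(-641) = 106406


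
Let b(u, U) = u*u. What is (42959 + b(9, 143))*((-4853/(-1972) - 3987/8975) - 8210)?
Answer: -312622403698728/884935 ≈ -3.5327e+8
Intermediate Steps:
b(u, U) = u²
(42959 + b(9, 143))*((-4853/(-1972) - 3987/8975) - 8210) = (42959 + 9²)*((-4853/(-1972) - 3987/8975) - 8210) = (42959 + 81)*((-4853*(-1/1972) - 3987*1/8975) - 8210) = 43040*((4853/1972 - 3987/8975) - 8210) = 43040*(35693311/17698700 - 8210) = 43040*(-145270633689/17698700) = -312622403698728/884935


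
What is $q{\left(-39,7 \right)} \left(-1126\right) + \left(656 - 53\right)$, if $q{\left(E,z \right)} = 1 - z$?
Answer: $7359$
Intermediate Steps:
$q{\left(-39,7 \right)} \left(-1126\right) + \left(656 - 53\right) = \left(1 - 7\right) \left(-1126\right) + \left(656 - 53\right) = \left(-6\right) \left(-1126\right) + 603 = 6756 + 603 = 7359$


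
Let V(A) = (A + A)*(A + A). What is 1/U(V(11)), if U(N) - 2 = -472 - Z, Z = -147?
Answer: -1/323 ≈ -0.0030960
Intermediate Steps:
V(A) = 4*A² (V(A) = (2*A)*(2*A) = 4*A²)
U(N) = -323 (U(N) = 2 + (-472 - 1*(-147)) = 2 + (-472 + 147) = 2 - 325 = -323)
1/U(V(11)) = 1/(-323) = -1/323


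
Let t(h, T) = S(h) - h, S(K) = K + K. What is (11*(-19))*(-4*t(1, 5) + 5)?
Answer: -209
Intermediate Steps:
S(K) = 2*K
t(h, T) = h (t(h, T) = 2*h - h = h)
(11*(-19))*(-4*t(1, 5) + 5) = (11*(-19))*(-4*1 + 5) = -209*(-4 + 5) = -209*1 = -209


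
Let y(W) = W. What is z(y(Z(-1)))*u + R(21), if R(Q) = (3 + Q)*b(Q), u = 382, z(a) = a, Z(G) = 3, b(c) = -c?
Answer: 642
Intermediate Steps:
R(Q) = -Q*(3 + Q) (R(Q) = (3 + Q)*(-Q) = -Q*(3 + Q))
z(y(Z(-1)))*u + R(21) = 3*382 - 1*21*(3 + 21) = 1146 - 1*21*24 = 1146 - 504 = 642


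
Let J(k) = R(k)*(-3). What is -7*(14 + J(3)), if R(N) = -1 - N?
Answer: -182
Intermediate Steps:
J(k) = 3 + 3*k (J(k) = (-1 - k)*(-3) = 3 + 3*k)
-7*(14 + J(3)) = -7*(14 + (3 + 3*3)) = -7*(14 + (3 + 9)) = -7*(14 + 12) = -7*26 = -182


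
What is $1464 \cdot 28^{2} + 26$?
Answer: $1147802$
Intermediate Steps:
$1464 \cdot 28^{2} + 26 = 1464 \cdot 784 + 26 = 1147776 + 26 = 1147802$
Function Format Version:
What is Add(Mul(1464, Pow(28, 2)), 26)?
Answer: 1147802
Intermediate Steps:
Add(Mul(1464, Pow(28, 2)), 26) = Add(Mul(1464, 784), 26) = Add(1147776, 26) = 1147802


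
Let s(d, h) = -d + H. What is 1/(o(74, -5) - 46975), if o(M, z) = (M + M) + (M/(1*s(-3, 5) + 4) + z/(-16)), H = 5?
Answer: -48/2247385 ≈ -2.1358e-5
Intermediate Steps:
s(d, h) = 5 - d (s(d, h) = -d + 5 = 5 - d)
o(M, z) = -z/16 + 25*M/12 (o(M, z) = (M + M) + (M/(1*(5 - 1*(-3)) + 4) + z/(-16)) = 2*M + (M/(1*(5 + 3) + 4) + z*(-1/16)) = 2*M + (M/(1*8 + 4) - z/16) = 2*M + (M/(8 + 4) - z/16) = 2*M + (M/12 - z/16) = 2*M + (-z/16 + M/12) = -z/16 + 25*M/12)
1/(o(74, -5) - 46975) = 1/((-1/16*(-5) + (25/12)*74) - 46975) = 1/((5/16 + 925/6) - 46975) = 1/(7415/48 - 46975) = 1/(-2247385/48) = -48/2247385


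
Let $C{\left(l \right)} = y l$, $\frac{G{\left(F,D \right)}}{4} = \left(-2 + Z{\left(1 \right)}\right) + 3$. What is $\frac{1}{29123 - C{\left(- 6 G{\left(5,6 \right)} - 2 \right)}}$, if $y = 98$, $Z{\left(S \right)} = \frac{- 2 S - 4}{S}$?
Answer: $\frac{1}{17559} \approx 5.6951 \cdot 10^{-5}$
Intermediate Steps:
$Z{\left(S \right)} = \frac{-4 - 2 S}{S}$
$G{\left(F,D \right)} = -20$ ($G{\left(F,D \right)} = 4 \left(\left(-2 - \left(2 + \frac{4}{1}\right)\right) + 3\right) = 4 \left(\left(-2 - 6\right) + 3\right) = 4 \left(-8 + 3\right) = 4 \left(-5\right) = -20$)
$C{\left(l \right)} = 98 l$
$\frac{1}{29123 - C{\left(- 6 G{\left(5,6 \right)} - 2 \right)}} = \frac{1}{29123 - 98 \left(\left(-6\right) \left(-20\right) - 2\right)} = \frac{1}{29123 - 98 \left(120 - 2\right)} = \frac{1}{29123 - 98 \cdot 118} = \frac{1}{29123 - 11564} = \frac{1}{17559}$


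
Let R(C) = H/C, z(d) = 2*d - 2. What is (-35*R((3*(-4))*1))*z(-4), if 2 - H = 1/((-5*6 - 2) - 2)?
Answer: -4025/68 ≈ -59.191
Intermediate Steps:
H = 69/34 (H = 2 - 1/((-5*6 - 2) - 2) = 2 - 1/((-30 - 2) - 2) = 2 - 1/(-32 - 2) = 2 - 1/(-34) = 2 - 1*(-1/34) = 2 + 1/34 = 69/34 ≈ 2.0294)
z(d) = -2 + 2*d
R(C) = 69/(34*C)
(-35*R((3*(-4))*1))*z(-4) = (-2415/(34*((3*(-4))*1)))*(-2 + 2*(-4)) = (-2415/(34*((-12*1))))*(-2 - 8) = -2415/(34*(-12))*(-10) = -2415*(-1)/(34*12)*(-10) = -35*(-23/136)*(-10) = (805/136)*(-10) = -4025/68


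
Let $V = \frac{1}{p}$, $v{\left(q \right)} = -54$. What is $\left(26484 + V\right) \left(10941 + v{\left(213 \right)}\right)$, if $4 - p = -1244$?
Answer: $\frac{119945827757}{416} \approx 2.8833 \cdot 10^{8}$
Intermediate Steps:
$p = 1248$ ($p = 4 - -1244 = 4 + 1244 = 1248$)
$V = \frac{1}{1248} \approx 0.00080128$
$\left(26484 + V\right) \left(10941 + v{\left(213 \right)}\right) = \left(26484 + \frac{1}{1248}\right) \left(10941 - 54\right) = \frac{33052033}{1248} \cdot 10887 = \frac{119945827757}{416}$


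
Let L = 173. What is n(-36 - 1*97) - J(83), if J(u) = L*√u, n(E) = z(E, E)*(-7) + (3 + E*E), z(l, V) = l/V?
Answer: 17685 - 173*√83 ≈ 16109.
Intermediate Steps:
n(E) = -4 + E² (n(E) = (E/E)*(-7) + (3 + E*E) = 1*(-7) + (3 + E²) = -7 + (3 + E²) = -4 + E²)
J(u) = 173*√u
n(-36 - 1*97) - J(83) = (-4 + (-36 - 1*97)²) - 173*√83 = (-4 + (-36 - 97)²) - 173*√83 = (-4 + (-133)²) - 173*√83 = (-4 + 17689) - 173*√83 = 17685 - 173*√83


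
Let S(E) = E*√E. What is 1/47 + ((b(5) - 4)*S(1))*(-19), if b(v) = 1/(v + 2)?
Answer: 24118/329 ≈ 73.307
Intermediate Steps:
S(E) = E^(3/2)
b(v) = 1/(2 + v)
1/47 + ((b(5) - 4)*S(1))*(-19) = 1/47 + ((1/(2 + 5) - 4)*1^(3/2))*(-19) = 1/47 + ((1/7 - 4)*1)*(-19) = 1/47 + ((⅐ - 4)*1)*(-19) = 1/47 - 27/7*1*(-19) = 1/47 - 27/7*(-19) = 1/47 + 513/7 = 24118/329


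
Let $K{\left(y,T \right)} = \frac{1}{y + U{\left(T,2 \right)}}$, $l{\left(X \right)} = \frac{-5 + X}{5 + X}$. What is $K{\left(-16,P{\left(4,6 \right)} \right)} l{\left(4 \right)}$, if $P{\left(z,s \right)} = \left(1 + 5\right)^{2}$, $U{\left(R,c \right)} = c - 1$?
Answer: $\frac{1}{135} \approx 0.0074074$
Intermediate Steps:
$U{\left(R,c \right)} = -1 + c$
$l{\left(X \right)} = \frac{-5 + X}{5 + X}$
$P{\left(z,s \right)} = 36$ ($P{\left(z,s \right)} = 6^{2} = 36$)
$K{\left(y,T \right)} = \frac{1}{1 + y}$ ($K{\left(y,T \right)} = \frac{1}{y + \left(-1 + 2\right)} = \frac{1}{y + 1} = \frac{1}{1 + y}$)
$K{\left(-16,P{\left(4,6 \right)} \right)} l{\left(4 \right)} = \frac{\frac{1}{5 + 4} \left(-5 + 4\right)}{1 - 16} = \frac{\frac{1}{9} \left(-1\right)}{-15} = - \frac{\frac{1}{9} \left(-1\right)}{15} = \left(- \frac{1}{15}\right) \left(- \frac{1}{9}\right) = \frac{1}{135}$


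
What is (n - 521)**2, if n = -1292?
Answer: 3286969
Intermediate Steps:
(n - 521)**2 = (-1292 - 521)**2 = (-1813)**2 = 3286969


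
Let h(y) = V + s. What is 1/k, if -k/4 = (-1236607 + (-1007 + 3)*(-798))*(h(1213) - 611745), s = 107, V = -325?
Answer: -1/1065831478580 ≈ -9.3823e-13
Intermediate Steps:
h(y) = -218 (h(y) = -325 + 107 = -218)
k = -1065831478580 (k = -4*(-1236607 + (-1007 + 3)*(-798))*(-218 - 611745) = -4*(-1236607 - 1004*(-798))*(-611963) = -4*(-1236607 + 801192)*(-611963) = -(-1741660)*(-611963) = -4*266457869645 = -1065831478580)
1/k = 1/(-1065831478580) = -1/1065831478580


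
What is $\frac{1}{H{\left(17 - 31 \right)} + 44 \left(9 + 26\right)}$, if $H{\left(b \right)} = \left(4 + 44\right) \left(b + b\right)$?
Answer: $\frac{1}{196} \approx 0.005102$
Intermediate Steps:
$H{\left(b \right)} = 96 b$ ($H{\left(b \right)} = 48 \cdot 2 b = 96 b$)
$\frac{1}{H{\left(17 - 31 \right)} + 44 \left(9 + 26\right)} = \frac{1}{96 \left(17 - 31\right) + 44 \left(9 + 26\right)} = \frac{1}{96 \left(-14\right) + 44 \cdot 35} = \frac{1}{-1344 + 1540} = \frac{1}{196}$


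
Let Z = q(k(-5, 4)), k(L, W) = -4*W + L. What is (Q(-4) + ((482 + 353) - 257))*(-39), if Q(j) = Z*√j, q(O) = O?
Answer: -22542 + 1638*I ≈ -22542.0 + 1638.0*I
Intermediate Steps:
k(L, W) = L - 4*W
Z = -21 (Z = -5 - 4*4 = -5 - 16 = -21)
Q(j) = -21*√j
(Q(-4) + ((482 + 353) - 257))*(-39) = (-42*I + ((482 + 353) - 257))*(-39) = (-42*I + (835 - 257))*(-39) = (-42*I + 578)*(-39) = (578 - 42*I)*(-39) = -22542 + 1638*I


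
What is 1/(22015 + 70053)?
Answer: 1/92068 ≈ 1.0862e-5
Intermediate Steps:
1/(22015 + 70053) = 1/92068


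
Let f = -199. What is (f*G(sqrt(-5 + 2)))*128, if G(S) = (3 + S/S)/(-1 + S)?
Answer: 25472 + 25472*I*sqrt(3) ≈ 25472.0 + 44119.0*I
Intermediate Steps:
G(S) = 4/(-1 + S) (G(S) = (3 + 1)/(-1 + S) = 4/(-1 + S))
(f*G(sqrt(-5 + 2)))*128 = -796/(-1 + sqrt(-5 + 2))*128 = -796/(-1 + sqrt(-3))*128 = -796/(-1 + I*sqrt(3))*128 = -101888/(-1 + I*sqrt(3))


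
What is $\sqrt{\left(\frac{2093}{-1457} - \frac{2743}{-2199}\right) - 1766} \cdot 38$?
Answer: $\frac{38 i \sqrt{18130374268126242}}{3203943} \approx 1597.0 i$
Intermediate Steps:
$\sqrt{\left(\frac{2093}{-1457} - \frac{2743}{-2199}\right) - 1766} \cdot 38 = \sqrt{\left(2093 \left(- \frac{1}{1457}\right) - - \frac{2743}{2199}\right) - 1766} \cdot 38 = \sqrt{\left(- \frac{2093}{1457} + \frac{2743}{2199}\right) - 1766} \cdot 38 = \sqrt{- \frac{605956}{3203943} - 1766} \cdot 38 = \sqrt{- \frac{5658769294}{3203943}} \cdot 38 = \frac{i \sqrt{18130374268126242}}{3203943} \cdot 38 = \frac{38 i \sqrt{18130374268126242}}{3203943}$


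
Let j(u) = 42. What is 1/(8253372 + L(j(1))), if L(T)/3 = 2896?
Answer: 1/8262060 ≈ 1.2104e-7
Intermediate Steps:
L(T) = 8688 (L(T) = 3*2896 = 8688)
1/(8253372 + L(j(1))) = 1/(8253372 + 8688) = 1/8262060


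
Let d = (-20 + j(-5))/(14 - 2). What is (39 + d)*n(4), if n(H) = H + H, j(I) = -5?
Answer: 886/3 ≈ 295.33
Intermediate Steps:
d = -25/12 (d = (-20 - 5)/(14 - 2) = -25/12 ≈ -2.0833)
n(H) = 2*H
(39 + d)*n(4) = (39 - 25/12)*(2*4) = (443/12)*8 = 886/3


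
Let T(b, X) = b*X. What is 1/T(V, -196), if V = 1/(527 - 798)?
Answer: 271/196 ≈ 1.3827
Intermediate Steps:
V = -1/271 (V = 1/(-271) = -1/271 ≈ -0.0036900)
T(b, X) = X*b
1/T(V, -196) = 1/(-196*(-1/271)) = 1/(196/271) = 271/196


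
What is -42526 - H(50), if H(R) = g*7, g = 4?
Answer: -42554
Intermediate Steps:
H(R) = 28 (H(R) = 4*7 = 28)
-42526 - H(50) = -42526 - 1*28 = -42526 - 28 = -42554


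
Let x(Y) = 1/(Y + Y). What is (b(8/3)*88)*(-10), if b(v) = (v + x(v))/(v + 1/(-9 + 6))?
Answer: -7535/7 ≈ -1076.4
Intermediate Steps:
x(Y) = 1/(2*Y)
b(v) = (v + 1/(2*v))/(-1/3 + v) (b(v) = (v + 1/(2*v))/(v + 1/(-9 + 6)) = (v + 1/(2*v))/(v + 1/(-3)) = (v + 1/(2*v))/(v - 1/3) = (v + 1/(2*v))/(-1/3 + v))
(b(8/3)*88)*(-10) = ((3*(1 + 2*(8/3)**2)/(2*((8/3))*(-1 + 3*(8/3))))*88)*(-10) = ((3*(1 + 2*(8*(1/3))**2)/(2*((8*(1/3)))*(-1 + 3*(8*(1/3)))))*88)*(-10) = ((3*(1 + 2*(8/3)**2)/(2*(8/3)*(-1 + 3*(8/3))))*88)*(-10) = (((3/2)*(3/8)*(1 + 2*(64/9))/(-1 + 8))*88)*(-10) = (((3/2)*(3/8)*(1 + 128/9)/7)*88)*(-10) = (((3/2)*(3/8)*(1/7)*(137/9))*88)*(-10) = ((137/112)*88)*(-10) = (1507/14)*(-10) = -7535/7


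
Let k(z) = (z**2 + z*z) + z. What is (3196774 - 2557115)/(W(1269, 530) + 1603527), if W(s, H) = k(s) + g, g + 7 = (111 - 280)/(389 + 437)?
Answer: 528358334/3985871917 ≈ 0.13256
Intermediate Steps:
g = -5951/826 (g = -7 + (111 - 280)/(389 + 437) = -7 - 169/826 = -5951/826 ≈ -7.2046)
k(z) = z + 2*z**2 (k(z) = (z**2 + z**2) + z = 2*z**2 + z = z + 2*z**2)
W(s, H) = -5951/826 + s*(1 + 2*s) (W(s, H) = s*(1 + 2*s) - 5951/826 = -5951/826 + s*(1 + 2*s))
(3196774 - 2557115)/(W(1269, 530) + 1603527) = (3196774 - 2557115)/((-5951/826 + 1269 + 2*1269**2) + 1603527) = 639659/((-5951/826 + 1269 + 2*1610361) + 1603527) = 639659/((-5951/826 + 1269 + 3220722) + 1603527) = 639659/(2661358615/826 + 1603527) = 639659/(3985871917/826) = 639659*(826/3985871917) = 528358334/3985871917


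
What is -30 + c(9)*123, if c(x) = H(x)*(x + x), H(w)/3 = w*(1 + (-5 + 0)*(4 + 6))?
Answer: -2929152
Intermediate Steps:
H(w) = -147*w (H(w) = 3*(w*(1 + (-5 + 0)*(4 + 6))) = 3*(w*(1 - 5*10)) = 3*(w*(1 - 50)) = 3*(w*(-49)) = 3*(-49*w) = -147*w)
c(x) = -294*x**2 (c(x) = (-147*x)*(x + x) = (-147*x)*(2*x) = -294*x**2)
-30 + c(9)*123 = -30 - 294*9**2*123 = -30 - 294*81*123 = -30 - 23814*123 = -30 - 2929122 = -2929152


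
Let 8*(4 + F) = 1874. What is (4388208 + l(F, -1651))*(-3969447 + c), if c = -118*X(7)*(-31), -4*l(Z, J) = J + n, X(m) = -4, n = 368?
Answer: -69936980935085/4 ≈ -1.7484e+13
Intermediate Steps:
F = 921/4 (F = -4 + (⅛)*1874 = -4 + 937/4 = 921/4 ≈ 230.25)
l(Z, J) = -92 - J/4 (l(Z, J) = -(J + 368)/4 = -(368 + J)/4 = -92 - J/4)
c = -14632 (c = -118*(-4)*(-31) = 472*(-31) = -14632)
(4388208 + l(F, -1651))*(-3969447 + c) = (4388208 + (-92 - ¼*(-1651)))*(-3969447 - 14632) = (4388208 + (-92 + 1651/4))*(-3984079) = (4388208 + 1283/4)*(-3984079) = (17554115/4)*(-3984079) = -69936980935085/4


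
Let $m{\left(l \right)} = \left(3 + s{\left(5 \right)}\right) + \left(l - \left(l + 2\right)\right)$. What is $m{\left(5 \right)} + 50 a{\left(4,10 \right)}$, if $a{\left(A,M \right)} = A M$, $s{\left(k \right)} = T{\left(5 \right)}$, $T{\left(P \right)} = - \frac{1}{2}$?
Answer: $\frac{4001}{2} \approx 2000.5$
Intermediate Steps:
$T{\left(P \right)} = - \frac{1}{2}$ ($T{\left(P \right)} = \left(-1\right) \frac{1}{2} = - \frac{1}{2}$)
$s{\left(k \right)} = - \frac{1}{2}$
$m{\left(l \right)} = \frac{1}{2}$ ($m{\left(l \right)} = \left(3 - \frac{1}{2}\right) + \left(l - \left(l + 2\right)\right) = \frac{5}{2} + \left(l - \left(2 + l\right)\right) = \frac{5}{2} - 2 = \frac{1}{2}$)
$m{\left(5 \right)} + 50 a{\left(4,10 \right)} = \frac{1}{2} + 50 \cdot 4 \cdot 10 = \frac{1}{2} + 50 \cdot 40 = \frac{1}{2} + 2000 = \frac{4001}{2}$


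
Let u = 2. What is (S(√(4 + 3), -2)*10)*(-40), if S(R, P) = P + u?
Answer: 0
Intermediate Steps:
S(R, P) = 2 + P (S(R, P) = P + 2 = 2 + P)
(S(√(4 + 3), -2)*10)*(-40) = ((2 - 2)*10)*(-40) = (0*10)*(-40) = 0*(-40) = 0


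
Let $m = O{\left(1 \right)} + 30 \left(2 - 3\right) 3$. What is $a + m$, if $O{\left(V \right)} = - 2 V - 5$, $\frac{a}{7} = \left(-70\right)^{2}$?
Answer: $34203$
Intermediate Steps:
$a = 34300$ ($a = 7 \left(-70\right)^{2} = 7 \cdot 4900 = 34300$)
$O{\left(V \right)} = -5 - 2 V$
$m = -97$ ($m = \left(-5 - 2\right) + 30 \left(2 - 3\right) 3 = \left(-5 - 2\right) + 30 \left(\left(-1\right) 3\right) = -7 + 30 \left(-3\right) = -7 - 90 = -97$)
$a + m = 34300 - 97 = 34203$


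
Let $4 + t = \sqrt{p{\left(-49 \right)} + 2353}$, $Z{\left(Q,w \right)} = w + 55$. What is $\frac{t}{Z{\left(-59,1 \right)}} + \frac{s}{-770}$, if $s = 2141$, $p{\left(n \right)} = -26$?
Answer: $- \frac{1098}{385} + \frac{\sqrt{2327}}{56} \approx -1.9905$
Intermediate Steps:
$Z{\left(Q,w \right)} = 55 + w$
$t = -4 + \sqrt{2327}$ ($t = -4 + \sqrt{-26 + 2353} = -4 + \sqrt{2327} \approx 44.239$)
$\frac{t}{Z{\left(-59,1 \right)}} + \frac{s}{-770} = \frac{-4 + \sqrt{2327}}{55 + 1} + \frac{2141}{-770} = \frac{-4 + \sqrt{2327}}{56} + 2141 \left(- \frac{1}{770}\right) = \left(-4 + \sqrt{2327}\right) \frac{1}{56} - \frac{2141}{770} = \left(- \frac{1}{14} + \frac{\sqrt{2327}}{56}\right) - \frac{2141}{770} = - \frac{1098}{385} + \frac{\sqrt{2327}}{56}$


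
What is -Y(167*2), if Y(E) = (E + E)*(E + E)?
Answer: -446224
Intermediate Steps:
Y(E) = 4*E**2 (Y(E) = (2*E)*(2*E) = 4*E**2)
-Y(167*2) = -4*(167*2)**2 = -4*334**2 = -4*111556 = -1*446224 = -446224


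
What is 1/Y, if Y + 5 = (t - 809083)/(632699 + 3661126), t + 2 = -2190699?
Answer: -1431275/8156303 ≈ -0.17548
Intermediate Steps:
t = -2190701 (t = -2 - 2190699 = -2190701)
Y = -8156303/1431275 (Y = -5 + (-2190701 - 809083)/(632699 + 3661126) = -5 - 2999784/4293825 = -5 - 2999784*1/4293825 = -5 - 999928/1431275 = -8156303/1431275 ≈ -5.6986)
1/Y = 1/(-8156303/1431275) = -1431275/8156303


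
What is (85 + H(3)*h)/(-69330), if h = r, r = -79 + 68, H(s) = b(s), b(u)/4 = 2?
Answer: 1/23110 ≈ 4.3271e-5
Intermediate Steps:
b(u) = 8 (b(u) = 4*2 = 8)
H(s) = 8
r = -11
h = -11
(85 + H(3)*h)/(-69330) = (85 + 8*(-11))/(-69330) = (85 - 88)*(-1/69330) = -3*(-1/69330) = 1/23110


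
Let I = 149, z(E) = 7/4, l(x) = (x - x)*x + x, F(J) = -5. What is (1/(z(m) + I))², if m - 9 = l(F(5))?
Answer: 16/363609 ≈ 4.4003e-5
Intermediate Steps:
l(x) = x (l(x) = 0*x + x = 0 + x = x)
m = 4 (m = 9 - 5 = 4)
z(E) = 7/4 (z(E) = 7*(¼) = 7/4)
(1/(z(m) + I))² = (1/(7/4 + 149))² = (1/(603/4))² = (4/603)² = 16/363609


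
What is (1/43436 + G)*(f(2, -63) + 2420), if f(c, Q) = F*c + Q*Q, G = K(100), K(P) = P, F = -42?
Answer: 27386404305/43436 ≈ 6.3050e+5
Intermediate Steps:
G = 100
f(c, Q) = Q² - 42*c (f(c, Q) = -42*c + Q*Q = -42*c + Q² = Q² - 42*c)
(1/43436 + G)*(f(2, -63) + 2420) = (1/43436 + 100)*(((-63)² - 42*2) + 2420) = (1/43436 + 100)*((3969 - 84) + 2420) = 4343601*(3885 + 2420)/43436 = (4343601/43436)*6305 = 27386404305/43436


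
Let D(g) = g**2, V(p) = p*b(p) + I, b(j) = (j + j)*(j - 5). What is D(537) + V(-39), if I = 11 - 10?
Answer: 154522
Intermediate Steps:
I = 1
b(j) = 2*j*(-5 + j) (b(j) = (2*j)*(-5 + j) = 2*j*(-5 + j))
V(p) = 1 + 2*p**2*(-5 + p) (V(p) = p*(2*p*(-5 + p)) + 1 = 2*p**2*(-5 + p) + 1 = 1 + 2*p**2*(-5 + p))
D(537) + V(-39) = 537**2 + (1 + 2*(-39)**2*(-5 - 39)) = 288369 + (1 + 2*1521*(-44)) = 288369 + (1 - 133848) = 288369 - 133847 = 154522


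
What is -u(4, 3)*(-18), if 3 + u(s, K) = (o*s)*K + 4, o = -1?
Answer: -198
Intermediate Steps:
u(s, K) = 1 - K*s (u(s, K) = -3 + ((-s)*K + 4) = -3 + (-K*s + 4) = -3 + (4 - K*s) = 1 - K*s)
-u(4, 3)*(-18) = -(1 - 1*3*4)*(-18) = -(1 - 12)*(-18) = -1*(-11)*(-18) = 11*(-18) = -198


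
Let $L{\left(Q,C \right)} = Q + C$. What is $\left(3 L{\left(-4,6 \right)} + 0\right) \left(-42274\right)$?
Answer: $-253644$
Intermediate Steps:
$L{\left(Q,C \right)} = C + Q$
$\left(3 L{\left(-4,6 \right)} + 0\right) \left(-42274\right) = \left(3 \left(6 - 4\right) + 0\right) \left(-42274\right) = \left(3 \cdot 2 + 0\right) \left(-42274\right) = \left(6 + 0\right) \left(-42274\right) = 6 \left(-42274\right) = -253644$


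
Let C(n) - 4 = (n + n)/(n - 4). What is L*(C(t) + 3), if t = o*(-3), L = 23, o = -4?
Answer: 230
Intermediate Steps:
t = 12 (t = -4*(-3) = 12)
C(n) = 4 + 2*n/(-4 + n) (C(n) = 4 + (n + n)/(n - 4) = 4 + (2*n)/(-4 + n) = 4 + 2*n/(-4 + n))
L*(C(t) + 3) = 23*(2*(-8 + 3*12)/(-4 + 12) + 3) = 23*(2*(-8 + 36)/8 + 3) = 23*(2*(1/8)*28 + 3) = 23*(7 + 3) = 23*10 = 230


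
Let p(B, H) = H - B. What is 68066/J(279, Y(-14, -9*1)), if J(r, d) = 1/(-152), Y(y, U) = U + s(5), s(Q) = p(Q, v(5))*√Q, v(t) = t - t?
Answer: -10346032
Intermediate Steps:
v(t) = 0
s(Q) = -Q^(3/2) (s(Q) = (0 - Q)*√Q = (-Q)*√Q = -Q^(3/2))
Y(y, U) = U - 5*√5 (Y(y, U) = U - 5^(3/2) = U - 5*√5)
J(r, d) = -1/152
68066/J(279, Y(-14, -9*1)) = 68066/(-1/152) = 68066*(-152) = -10346032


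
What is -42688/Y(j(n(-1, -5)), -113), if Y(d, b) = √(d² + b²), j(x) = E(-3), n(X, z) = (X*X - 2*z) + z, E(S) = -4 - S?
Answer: -21344*√12770/6385 ≈ -377.75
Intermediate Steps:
n(X, z) = X² - z (n(X, z) = (X² - 2*z) + z = X² - z)
j(x) = -1 (j(x) = -4 - 1*(-3) = -4 + 3 = -1)
Y(d, b) = √(b² + d²)
-42688/Y(j(n(-1, -5)), -113) = -42688/√((-113)² + (-1)²) = -42688/√(12769 + 1) = -42688*√12770/12770 = -21344*√12770/6385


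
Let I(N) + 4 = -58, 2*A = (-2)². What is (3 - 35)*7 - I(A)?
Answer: -162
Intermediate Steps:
A = 2 (A = (½)*(-2)² = (½)*4 = 2)
I(N) = -62 (I(N) = -4 - 58 = -62)
(3 - 35)*7 - I(A) = (3 - 35)*7 - 1*(-62) = -32*7 + 62 = -224 + 62 = -162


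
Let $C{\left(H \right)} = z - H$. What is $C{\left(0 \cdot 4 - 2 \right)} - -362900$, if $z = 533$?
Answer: $363435$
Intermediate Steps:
$C{\left(H \right)} = 533 - H$
$C{\left(0 \cdot 4 - 2 \right)} - -362900 = \left(533 - \left(0 \cdot 4 - 2\right)\right) - -362900 = \left(533 - \left(0 - 2\right)\right) + 362900 = \left(533 - -2\right) + 362900 = \left(533 + 2\right) + 362900 = 535 + 362900 = 363435$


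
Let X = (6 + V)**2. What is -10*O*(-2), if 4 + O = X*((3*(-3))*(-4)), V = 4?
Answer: 71920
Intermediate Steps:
X = 100 (X = (6 + 4)**2 = 10**2 = 100)
O = 3596 (O = -4 + 100*((3*(-3))*(-4)) = -4 + 100*(-9*(-4)) = -4 + 100*36 = -4 + 3600 = 3596)
-10*O*(-2) = -35960*(-2) = 71920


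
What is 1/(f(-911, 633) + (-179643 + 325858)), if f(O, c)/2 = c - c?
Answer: 1/146215 ≈ 6.8392e-6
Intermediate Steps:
f(O, c) = 0 (f(O, c) = 2*(c - c) = 2*0 = 0)
1/(f(-911, 633) + (-179643 + 325858)) = 1/(0 + (-179643 + 325858)) = 1/(0 + 146215) = 1/146215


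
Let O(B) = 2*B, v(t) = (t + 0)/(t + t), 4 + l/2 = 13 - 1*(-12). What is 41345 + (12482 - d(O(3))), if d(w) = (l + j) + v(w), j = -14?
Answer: 107597/2 ≈ 53799.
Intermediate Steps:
l = 42 (l = -8 + 2*(13 - 1*(-12)) = -8 + 2*(13 + 12) = -8 + 2*25 = -8 + 50 = 42)
v(t) = ½ (v(t) = t/((2*t)) = t*(1/(2*t)) = ½)
d(w) = 57/2 (d(w) = (42 - 14) + ½ = 28 + ½ = 57/2)
41345 + (12482 - d(O(3))) = 41345 + (12482 - 1*57/2) = 41345 + (12482 - 57/2) = 41345 + 24907/2 = 107597/2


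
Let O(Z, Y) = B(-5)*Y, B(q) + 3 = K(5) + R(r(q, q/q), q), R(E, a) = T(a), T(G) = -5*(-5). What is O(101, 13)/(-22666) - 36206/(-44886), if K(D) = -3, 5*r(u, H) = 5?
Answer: 404779177/508693038 ≈ 0.79572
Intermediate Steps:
r(u, H) = 1 (r(u, H) = (⅕)*5 = 1)
T(G) = 25
R(E, a) = 25
B(q) = 19 (B(q) = -3 + (-3 + 25) = -3 + 22 = 19)
O(Z, Y) = 19*Y
O(101, 13)/(-22666) - 36206/(-44886) = (19*13)/(-22666) - 36206/(-44886) = 247*(-1/22666) - 36206*(-1/44886) = -247/22666 + 18103/22443 = 404779177/508693038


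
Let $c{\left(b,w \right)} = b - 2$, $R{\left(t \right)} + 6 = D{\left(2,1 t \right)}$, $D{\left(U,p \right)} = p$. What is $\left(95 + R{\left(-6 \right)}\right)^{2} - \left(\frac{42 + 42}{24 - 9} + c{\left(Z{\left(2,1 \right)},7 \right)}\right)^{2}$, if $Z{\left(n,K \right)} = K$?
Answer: $\frac{171696}{25} \approx 6867.8$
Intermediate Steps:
$R{\left(t \right)} = -6 + t$ ($R{\left(t \right)} = -6 + 1 t = -6 + t$)
$c{\left(b,w \right)} = -2 + b$ ($c{\left(b,w \right)} = b - 2 = -2 + b$)
$\left(95 + R{\left(-6 \right)}\right)^{2} - \left(\frac{42 + 42}{24 - 9} + c{\left(Z{\left(2,1 \right)},7 \right)}\right)^{2} = \left(95 - 12\right)^{2} - \left(\frac{42 + 42}{24 - 9} + \left(-2 + 1\right)\right)^{2} = \left(95 - 12\right)^{2} - \left(\frac{84}{15} - 1\right)^{2} = 83^{2} - \left(84 \cdot \frac{1}{15} - 1\right)^{2} = 6889 - \left(\frac{28}{5} - 1\right)^{2} = 6889 - \left(\frac{23}{5}\right)^{2} = 6889 - \frac{529}{25} = \frac{171696}{25}$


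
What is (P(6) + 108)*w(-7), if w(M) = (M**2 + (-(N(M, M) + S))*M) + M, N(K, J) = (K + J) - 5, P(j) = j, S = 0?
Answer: -10374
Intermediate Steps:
N(K, J) = -5 + J + K (N(K, J) = (J + K) - 5 = -5 + J + K)
w(M) = M + M**2 + M*(5 - 2*M) (w(M) = (M**2 + (-((-5 + M + M) + 0))*M) + M = (M**2 + (-((-5 + 2*M) + 0))*M) + M = (M**2 + (-(-5 + 2*M))*M) + M = (M**2 + (5 - 2*M)*M) + M = (M**2 + M*(5 - 2*M)) + M = M + M**2 + M*(5 - 2*M))
(P(6) + 108)*w(-7) = (6 + 108)*(-7*(6 - 1*(-7))) = 114*(-7*(6 + 7)) = 114*(-7*13) = 114*(-91) = -10374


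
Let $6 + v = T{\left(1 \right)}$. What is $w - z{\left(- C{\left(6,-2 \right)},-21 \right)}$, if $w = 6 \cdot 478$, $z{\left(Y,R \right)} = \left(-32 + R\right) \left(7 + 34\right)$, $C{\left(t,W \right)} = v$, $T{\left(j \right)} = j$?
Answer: $5041$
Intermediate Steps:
$v = -5$ ($v = -6 + 1 = -5$)
$C{\left(t,W \right)} = -5$
$z{\left(Y,R \right)} = -1312 + 41 R$ ($z{\left(Y,R \right)} = \left(-32 + R\right) 41 = -1312 + 41 R$)
$w = 2868$
$w - z{\left(- C{\left(6,-2 \right)},-21 \right)} = 2868 - \left(-1312 + 41 \left(-21\right)\right) = 2868 - \left(-1312 - 861\right) = 2868 - -2173 = 2868 + 2173 = 5041$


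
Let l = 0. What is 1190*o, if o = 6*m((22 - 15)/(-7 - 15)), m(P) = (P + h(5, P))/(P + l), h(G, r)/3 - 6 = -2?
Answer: -262140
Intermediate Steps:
h(G, r) = 12 (h(G, r) = 18 + 3*(-2) = 18 - 6 = 12)
m(P) = (12 + P)/P (m(P) = (P + 12)/(P + 0) = (12 + P)/P)
o = -1542/7 (o = 6*((12 + (22 - 15)/(-7 - 15))/(((22 - 15)/(-7 - 15)))) = 6*((12 + 7/(-22))/((7/(-22)))) = 6*((12 + 7*(-1/22))/((7*(-1/22)))) = 6*((12 - 7/22)/(-7/22)) = 6*(-22/7*257/22) = 6*(-257/7) = -1542/7 ≈ -220.29)
1190*o = 1190*(-1542/7) = -262140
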